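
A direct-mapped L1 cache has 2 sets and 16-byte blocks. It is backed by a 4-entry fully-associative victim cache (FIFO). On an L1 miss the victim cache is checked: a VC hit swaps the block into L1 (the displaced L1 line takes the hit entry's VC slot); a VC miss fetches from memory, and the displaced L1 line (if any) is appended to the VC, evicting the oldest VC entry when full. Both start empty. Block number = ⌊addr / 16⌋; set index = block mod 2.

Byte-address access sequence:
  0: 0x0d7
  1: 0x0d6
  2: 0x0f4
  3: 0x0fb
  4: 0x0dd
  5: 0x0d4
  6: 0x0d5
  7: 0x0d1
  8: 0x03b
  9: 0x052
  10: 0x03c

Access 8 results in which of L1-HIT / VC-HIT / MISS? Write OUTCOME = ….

0: 0xd7 (blk 13, set 1) → MISS  vc=[]
1: 0xd6 (blk 13, set 1) → L1-HIT  vc=[]
2: 0xf4 (blk 15, set 1) → MISS  vc=[13]
3: 0xfb (blk 15, set 1) → L1-HIT  vc=[13]
4: 0xdd (blk 13, set 1) → VC-HIT  vc=[15]
5: 0xd4 (blk 13, set 1) → L1-HIT  vc=[15]
6: 0xd5 (blk 13, set 1) → L1-HIT  vc=[15]
7: 0xd1 (blk 13, set 1) → L1-HIT  vc=[15]
8: 0x3b (blk 3, set 1) → MISS  vc=[15, 13]
9: 0x52 (blk 5, set 1) → MISS  vc=[15, 13, 3]
10: 0x3c (blk 3, set 1) → VC-HIT  vc=[15, 13, 5]

OUTCOME = MISS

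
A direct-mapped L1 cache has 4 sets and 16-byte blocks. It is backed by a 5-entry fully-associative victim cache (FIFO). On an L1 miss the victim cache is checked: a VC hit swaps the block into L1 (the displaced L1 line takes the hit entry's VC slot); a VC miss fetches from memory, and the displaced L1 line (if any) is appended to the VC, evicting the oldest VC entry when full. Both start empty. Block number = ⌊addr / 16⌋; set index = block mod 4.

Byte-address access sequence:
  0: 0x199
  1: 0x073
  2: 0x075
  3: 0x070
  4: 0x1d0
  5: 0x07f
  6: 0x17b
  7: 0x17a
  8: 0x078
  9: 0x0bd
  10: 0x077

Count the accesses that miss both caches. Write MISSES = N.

MISSES = 5

0: 0x199 (blk 25, set 1) → MISS  vc=[]
1: 0x73 (blk 7, set 3) → MISS  vc=[]
2: 0x75 (blk 7, set 3) → L1-HIT  vc=[]
3: 0x70 (blk 7, set 3) → L1-HIT  vc=[]
4: 0x1d0 (blk 29, set 1) → MISS  vc=[25]
5: 0x7f (blk 7, set 3) → L1-HIT  vc=[25]
6: 0x17b (blk 23, set 3) → MISS  vc=[25, 7]
7: 0x17a (blk 23, set 3) → L1-HIT  vc=[25, 7]
8: 0x78 (blk 7, set 3) → VC-HIT  vc=[25, 23]
9: 0xbd (blk 11, set 3) → MISS  vc=[25, 23, 7]
10: 0x77 (blk 7, set 3) → VC-HIT  vc=[25, 23, 11]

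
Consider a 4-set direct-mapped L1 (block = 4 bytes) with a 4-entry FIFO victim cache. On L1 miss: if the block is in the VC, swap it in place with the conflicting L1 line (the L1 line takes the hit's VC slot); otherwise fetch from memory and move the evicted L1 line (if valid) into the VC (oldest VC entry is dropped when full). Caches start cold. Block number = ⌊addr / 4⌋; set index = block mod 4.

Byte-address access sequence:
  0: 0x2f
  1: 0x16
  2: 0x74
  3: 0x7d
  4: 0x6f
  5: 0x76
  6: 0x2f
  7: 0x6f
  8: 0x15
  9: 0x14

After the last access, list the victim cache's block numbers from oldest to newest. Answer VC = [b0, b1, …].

0: 0x2f (blk 11, set 3) → MISS  vc=[]
1: 0x16 (blk 5, set 1) → MISS  vc=[]
2: 0x74 (blk 29, set 1) → MISS  vc=[5]
3: 0x7d (blk 31, set 3) → MISS  vc=[5, 11]
4: 0x6f (blk 27, set 3) → MISS  vc=[5, 11, 31]
5: 0x76 (blk 29, set 1) → L1-HIT  vc=[5, 11, 31]
6: 0x2f (blk 11, set 3) → VC-HIT  vc=[5, 27, 31]
7: 0x6f (blk 27, set 3) → VC-HIT  vc=[5, 11, 31]
8: 0x15 (blk 5, set 1) → VC-HIT  vc=[29, 11, 31]
9: 0x14 (blk 5, set 1) → L1-HIT  vc=[29, 11, 31]

VC = [29, 11, 31]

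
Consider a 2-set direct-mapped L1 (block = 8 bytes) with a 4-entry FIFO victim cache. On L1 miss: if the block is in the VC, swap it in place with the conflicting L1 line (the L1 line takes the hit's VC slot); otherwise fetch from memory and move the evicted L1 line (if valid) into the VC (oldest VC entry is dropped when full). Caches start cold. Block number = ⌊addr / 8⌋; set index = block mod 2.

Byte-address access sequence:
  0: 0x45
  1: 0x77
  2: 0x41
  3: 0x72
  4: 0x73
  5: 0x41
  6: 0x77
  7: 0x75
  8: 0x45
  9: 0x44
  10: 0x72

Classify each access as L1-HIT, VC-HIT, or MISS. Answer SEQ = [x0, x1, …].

SEQ = [MISS, MISS, VC-HIT, VC-HIT, L1-HIT, VC-HIT, VC-HIT, L1-HIT, VC-HIT, L1-HIT, VC-HIT]

#0 0x45→b8/s0 MISS; vc=[]
#1 0x77→b14/s0 MISS; vc=[8]
#2 0x41→b8/s0 VC-HIT; vc=[14]
#3 0x72→b14/s0 VC-HIT; vc=[8]
#4 0x73→b14/s0 L1-HIT; vc=[8]
#5 0x41→b8/s0 VC-HIT; vc=[14]
#6 0x77→b14/s0 VC-HIT; vc=[8]
#7 0x75→b14/s0 L1-HIT; vc=[8]
#8 0x45→b8/s0 VC-HIT; vc=[14]
#9 0x44→b8/s0 L1-HIT; vc=[14]
#10 0x72→b14/s0 VC-HIT; vc=[8]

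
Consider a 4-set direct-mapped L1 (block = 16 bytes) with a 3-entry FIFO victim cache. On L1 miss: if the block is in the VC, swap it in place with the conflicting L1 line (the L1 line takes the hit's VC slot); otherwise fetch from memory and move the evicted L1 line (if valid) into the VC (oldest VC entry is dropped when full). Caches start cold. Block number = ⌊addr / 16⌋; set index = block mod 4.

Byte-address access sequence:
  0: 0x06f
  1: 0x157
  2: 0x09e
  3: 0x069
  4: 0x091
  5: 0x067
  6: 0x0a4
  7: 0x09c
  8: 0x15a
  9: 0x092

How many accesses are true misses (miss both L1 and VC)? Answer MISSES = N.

0: 0x6f (blk 6, set 2) → MISS  vc=[]
1: 0x157 (blk 21, set 1) → MISS  vc=[]
2: 0x9e (blk 9, set 1) → MISS  vc=[21]
3: 0x69 (blk 6, set 2) → L1-HIT  vc=[21]
4: 0x91 (blk 9, set 1) → L1-HIT  vc=[21]
5: 0x67 (blk 6, set 2) → L1-HIT  vc=[21]
6: 0xa4 (blk 10, set 2) → MISS  vc=[21, 6]
7: 0x9c (blk 9, set 1) → L1-HIT  vc=[21, 6]
8: 0x15a (blk 21, set 1) → VC-HIT  vc=[9, 6]
9: 0x92 (blk 9, set 1) → VC-HIT  vc=[21, 6]

MISSES = 4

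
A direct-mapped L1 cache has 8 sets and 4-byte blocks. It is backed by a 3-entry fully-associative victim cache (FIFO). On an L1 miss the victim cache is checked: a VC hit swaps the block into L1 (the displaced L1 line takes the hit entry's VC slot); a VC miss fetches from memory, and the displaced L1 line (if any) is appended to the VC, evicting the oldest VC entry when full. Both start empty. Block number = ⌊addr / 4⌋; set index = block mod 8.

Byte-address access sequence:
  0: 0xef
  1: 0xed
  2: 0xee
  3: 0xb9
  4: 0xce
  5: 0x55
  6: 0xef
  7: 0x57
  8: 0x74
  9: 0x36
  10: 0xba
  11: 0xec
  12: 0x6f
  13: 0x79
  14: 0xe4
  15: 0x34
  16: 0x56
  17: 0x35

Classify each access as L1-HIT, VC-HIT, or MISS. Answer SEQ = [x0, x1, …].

SEQ = [MISS, L1-HIT, L1-HIT, MISS, MISS, MISS, VC-HIT, L1-HIT, MISS, MISS, L1-HIT, L1-HIT, MISS, MISS, MISS, L1-HIT, MISS, VC-HIT]

  [0] addr=0xef blk=59 s=3: MISS | VC []
  [1] addr=0xed blk=59 s=3: L1-HIT | VC []
  [2] addr=0xee blk=59 s=3: L1-HIT | VC []
  [3] addr=0xb9 blk=46 s=6: MISS | VC []
  [4] addr=0xce blk=51 s=3: MISS | VC [59]
  [5] addr=0x55 blk=21 s=5: MISS | VC [59]
  [6] addr=0xef blk=59 s=3: VC-HIT | VC [51]
  [7] addr=0x57 blk=21 s=5: L1-HIT | VC [51]
  [8] addr=0x74 blk=29 s=5: MISS | VC [51, 21]
  [9] addr=0x36 blk=13 s=5: MISS | VC [51, 21, 29]
  [10] addr=0xba blk=46 s=6: L1-HIT | VC [51, 21, 29]
  [11] addr=0xec blk=59 s=3: L1-HIT | VC [51, 21, 29]
  [12] addr=0x6f blk=27 s=3: MISS | VC [21, 29, 59]
  [13] addr=0x79 blk=30 s=6: MISS | VC [29, 59, 46]
  [14] addr=0xe4 blk=57 s=1: MISS | VC [29, 59, 46]
  [15] addr=0x34 blk=13 s=5: L1-HIT | VC [29, 59, 46]
  [16] addr=0x56 blk=21 s=5: MISS | VC [59, 46, 13]
  [17] addr=0x35 blk=13 s=5: VC-HIT | VC [59, 46, 21]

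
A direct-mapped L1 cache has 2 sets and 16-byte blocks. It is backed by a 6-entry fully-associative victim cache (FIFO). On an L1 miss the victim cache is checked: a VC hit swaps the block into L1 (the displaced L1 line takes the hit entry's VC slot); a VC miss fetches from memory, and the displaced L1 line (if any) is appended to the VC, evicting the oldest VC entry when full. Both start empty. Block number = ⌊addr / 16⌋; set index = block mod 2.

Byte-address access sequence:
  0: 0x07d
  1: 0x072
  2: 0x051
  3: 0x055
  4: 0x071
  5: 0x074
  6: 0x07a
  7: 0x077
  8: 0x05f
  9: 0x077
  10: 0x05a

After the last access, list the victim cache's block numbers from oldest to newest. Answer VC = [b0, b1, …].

VC = [7]

  [0] addr=0x7d blk=7 s=1: MISS | VC []
  [1] addr=0x72 blk=7 s=1: L1-HIT | VC []
  [2] addr=0x51 blk=5 s=1: MISS | VC [7]
  [3] addr=0x55 blk=5 s=1: L1-HIT | VC [7]
  [4] addr=0x71 blk=7 s=1: VC-HIT | VC [5]
  [5] addr=0x74 blk=7 s=1: L1-HIT | VC [5]
  [6] addr=0x7a blk=7 s=1: L1-HIT | VC [5]
  [7] addr=0x77 blk=7 s=1: L1-HIT | VC [5]
  [8] addr=0x5f blk=5 s=1: VC-HIT | VC [7]
  [9] addr=0x77 blk=7 s=1: VC-HIT | VC [5]
  [10] addr=0x5a blk=5 s=1: VC-HIT | VC [7]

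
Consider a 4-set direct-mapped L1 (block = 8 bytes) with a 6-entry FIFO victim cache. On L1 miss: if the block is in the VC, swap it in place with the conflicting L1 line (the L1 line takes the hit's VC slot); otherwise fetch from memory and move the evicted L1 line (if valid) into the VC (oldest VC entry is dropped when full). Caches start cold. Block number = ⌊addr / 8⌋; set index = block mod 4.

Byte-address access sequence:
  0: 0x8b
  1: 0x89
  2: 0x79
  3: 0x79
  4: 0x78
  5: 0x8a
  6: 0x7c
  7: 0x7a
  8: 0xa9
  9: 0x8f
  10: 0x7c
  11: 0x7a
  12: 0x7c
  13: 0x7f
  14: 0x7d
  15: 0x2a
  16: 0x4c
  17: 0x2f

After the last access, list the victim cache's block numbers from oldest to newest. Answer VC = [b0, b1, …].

0: 0x8b (blk 17, set 1) → MISS  vc=[]
1: 0x89 (blk 17, set 1) → L1-HIT  vc=[]
2: 0x79 (blk 15, set 3) → MISS  vc=[]
3: 0x79 (blk 15, set 3) → L1-HIT  vc=[]
4: 0x78 (blk 15, set 3) → L1-HIT  vc=[]
5: 0x8a (blk 17, set 1) → L1-HIT  vc=[]
6: 0x7c (blk 15, set 3) → L1-HIT  vc=[]
7: 0x7a (blk 15, set 3) → L1-HIT  vc=[]
8: 0xa9 (blk 21, set 1) → MISS  vc=[17]
9: 0x8f (blk 17, set 1) → VC-HIT  vc=[21]
10: 0x7c (blk 15, set 3) → L1-HIT  vc=[21]
11: 0x7a (blk 15, set 3) → L1-HIT  vc=[21]
12: 0x7c (blk 15, set 3) → L1-HIT  vc=[21]
13: 0x7f (blk 15, set 3) → L1-HIT  vc=[21]
14: 0x7d (blk 15, set 3) → L1-HIT  vc=[21]
15: 0x2a (blk 5, set 1) → MISS  vc=[21, 17]
16: 0x4c (blk 9, set 1) → MISS  vc=[21, 17, 5]
17: 0x2f (blk 5, set 1) → VC-HIT  vc=[21, 17, 9]

VC = [21, 17, 9]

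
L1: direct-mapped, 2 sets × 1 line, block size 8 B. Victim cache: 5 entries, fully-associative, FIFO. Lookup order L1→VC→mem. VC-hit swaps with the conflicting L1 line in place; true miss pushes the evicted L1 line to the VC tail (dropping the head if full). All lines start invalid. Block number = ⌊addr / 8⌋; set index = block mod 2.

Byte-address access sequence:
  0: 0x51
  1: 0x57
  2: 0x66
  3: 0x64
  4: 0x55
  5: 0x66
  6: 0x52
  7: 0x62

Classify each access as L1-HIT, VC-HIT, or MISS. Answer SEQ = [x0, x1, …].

  [0] addr=0x51 blk=10 s=0: MISS | VC []
  [1] addr=0x57 blk=10 s=0: L1-HIT | VC []
  [2] addr=0x66 blk=12 s=0: MISS | VC [10]
  [3] addr=0x64 blk=12 s=0: L1-HIT | VC [10]
  [4] addr=0x55 blk=10 s=0: VC-HIT | VC [12]
  [5] addr=0x66 blk=12 s=0: VC-HIT | VC [10]
  [6] addr=0x52 blk=10 s=0: VC-HIT | VC [12]
  [7] addr=0x62 blk=12 s=0: VC-HIT | VC [10]

SEQ = [MISS, L1-HIT, MISS, L1-HIT, VC-HIT, VC-HIT, VC-HIT, VC-HIT]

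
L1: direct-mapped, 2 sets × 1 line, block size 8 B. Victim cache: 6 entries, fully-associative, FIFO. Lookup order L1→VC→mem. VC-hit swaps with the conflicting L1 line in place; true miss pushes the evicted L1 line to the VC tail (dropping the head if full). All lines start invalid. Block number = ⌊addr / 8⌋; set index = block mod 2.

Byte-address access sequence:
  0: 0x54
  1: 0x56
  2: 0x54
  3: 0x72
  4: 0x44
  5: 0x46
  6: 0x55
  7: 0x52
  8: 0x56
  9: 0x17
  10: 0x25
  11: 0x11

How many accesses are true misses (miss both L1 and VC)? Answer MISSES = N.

MISSES = 5

0: 0x54 (blk 10, set 0) → MISS  vc=[]
1: 0x56 (blk 10, set 0) → L1-HIT  vc=[]
2: 0x54 (blk 10, set 0) → L1-HIT  vc=[]
3: 0x72 (blk 14, set 0) → MISS  vc=[10]
4: 0x44 (blk 8, set 0) → MISS  vc=[10, 14]
5: 0x46 (blk 8, set 0) → L1-HIT  vc=[10, 14]
6: 0x55 (blk 10, set 0) → VC-HIT  vc=[8, 14]
7: 0x52 (blk 10, set 0) → L1-HIT  vc=[8, 14]
8: 0x56 (blk 10, set 0) → L1-HIT  vc=[8, 14]
9: 0x17 (blk 2, set 0) → MISS  vc=[8, 14, 10]
10: 0x25 (blk 4, set 0) → MISS  vc=[8, 14, 10, 2]
11: 0x11 (blk 2, set 0) → VC-HIT  vc=[8, 14, 10, 4]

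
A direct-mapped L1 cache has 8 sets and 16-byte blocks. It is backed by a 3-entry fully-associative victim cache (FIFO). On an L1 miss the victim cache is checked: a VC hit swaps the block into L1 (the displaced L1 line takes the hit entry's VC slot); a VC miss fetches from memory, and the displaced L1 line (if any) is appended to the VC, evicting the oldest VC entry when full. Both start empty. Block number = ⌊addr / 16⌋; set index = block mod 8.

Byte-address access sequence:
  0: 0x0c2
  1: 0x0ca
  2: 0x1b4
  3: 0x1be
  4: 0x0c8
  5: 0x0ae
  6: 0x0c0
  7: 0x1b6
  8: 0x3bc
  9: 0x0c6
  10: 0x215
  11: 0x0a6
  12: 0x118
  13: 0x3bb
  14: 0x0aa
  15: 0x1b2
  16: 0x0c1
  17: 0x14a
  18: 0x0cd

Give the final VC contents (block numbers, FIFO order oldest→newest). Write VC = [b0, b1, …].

VC = [59, 33, 20]

0: 0xc2 (blk 12, set 4) → MISS  vc=[]
1: 0xca (blk 12, set 4) → L1-HIT  vc=[]
2: 0x1b4 (blk 27, set 3) → MISS  vc=[]
3: 0x1be (blk 27, set 3) → L1-HIT  vc=[]
4: 0xc8 (blk 12, set 4) → L1-HIT  vc=[]
5: 0xae (blk 10, set 2) → MISS  vc=[]
6: 0xc0 (blk 12, set 4) → L1-HIT  vc=[]
7: 0x1b6 (blk 27, set 3) → L1-HIT  vc=[]
8: 0x3bc (blk 59, set 3) → MISS  vc=[27]
9: 0xc6 (blk 12, set 4) → L1-HIT  vc=[27]
10: 0x215 (blk 33, set 1) → MISS  vc=[27]
11: 0xa6 (blk 10, set 2) → L1-HIT  vc=[27]
12: 0x118 (blk 17, set 1) → MISS  vc=[27, 33]
13: 0x3bb (blk 59, set 3) → L1-HIT  vc=[27, 33]
14: 0xaa (blk 10, set 2) → L1-HIT  vc=[27, 33]
15: 0x1b2 (blk 27, set 3) → VC-HIT  vc=[59, 33]
16: 0xc1 (blk 12, set 4) → L1-HIT  vc=[59, 33]
17: 0x14a (blk 20, set 4) → MISS  vc=[59, 33, 12]
18: 0xcd (blk 12, set 4) → VC-HIT  vc=[59, 33, 20]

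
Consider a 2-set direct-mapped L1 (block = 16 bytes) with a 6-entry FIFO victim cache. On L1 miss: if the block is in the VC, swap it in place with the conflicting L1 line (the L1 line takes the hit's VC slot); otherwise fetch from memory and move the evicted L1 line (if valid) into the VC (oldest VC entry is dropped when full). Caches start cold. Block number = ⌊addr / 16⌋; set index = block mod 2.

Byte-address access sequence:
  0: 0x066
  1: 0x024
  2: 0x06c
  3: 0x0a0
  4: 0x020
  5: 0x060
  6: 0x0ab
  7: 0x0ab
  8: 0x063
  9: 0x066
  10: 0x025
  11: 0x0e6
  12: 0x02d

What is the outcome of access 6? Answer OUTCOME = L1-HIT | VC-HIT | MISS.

OUTCOME = VC-HIT

#0 0x66→b6/s0 MISS; vc=[]
#1 0x24→b2/s0 MISS; vc=[6]
#2 0x6c→b6/s0 VC-HIT; vc=[2]
#3 0xa0→b10/s0 MISS; vc=[2,6]
#4 0x20→b2/s0 VC-HIT; vc=[10,6]
#5 0x60→b6/s0 VC-HIT; vc=[10,2]
#6 0xab→b10/s0 VC-HIT; vc=[6,2]
#7 0xab→b10/s0 L1-HIT; vc=[6,2]
#8 0x63→b6/s0 VC-HIT; vc=[10,2]
#9 0x66→b6/s0 L1-HIT; vc=[10,2]
#10 0x25→b2/s0 VC-HIT; vc=[10,6]
#11 0xe6→b14/s0 MISS; vc=[10,6,2]
#12 0x2d→b2/s0 VC-HIT; vc=[10,6,14]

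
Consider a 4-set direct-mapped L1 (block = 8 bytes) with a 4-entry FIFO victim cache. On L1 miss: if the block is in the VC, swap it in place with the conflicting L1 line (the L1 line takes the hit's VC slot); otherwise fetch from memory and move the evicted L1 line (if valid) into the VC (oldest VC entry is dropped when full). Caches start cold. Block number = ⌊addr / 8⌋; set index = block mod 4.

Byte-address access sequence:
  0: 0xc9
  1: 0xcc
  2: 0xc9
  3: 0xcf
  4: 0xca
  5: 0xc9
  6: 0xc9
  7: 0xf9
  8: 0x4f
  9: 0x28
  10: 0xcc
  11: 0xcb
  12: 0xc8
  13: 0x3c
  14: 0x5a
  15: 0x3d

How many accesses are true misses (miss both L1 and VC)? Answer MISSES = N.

MISSES = 6

0: 0xc9 (blk 25, set 1) → MISS  vc=[]
1: 0xcc (blk 25, set 1) → L1-HIT  vc=[]
2: 0xc9 (blk 25, set 1) → L1-HIT  vc=[]
3: 0xcf (blk 25, set 1) → L1-HIT  vc=[]
4: 0xca (blk 25, set 1) → L1-HIT  vc=[]
5: 0xc9 (blk 25, set 1) → L1-HIT  vc=[]
6: 0xc9 (blk 25, set 1) → L1-HIT  vc=[]
7: 0xf9 (blk 31, set 3) → MISS  vc=[]
8: 0x4f (blk 9, set 1) → MISS  vc=[25]
9: 0x28 (blk 5, set 1) → MISS  vc=[25, 9]
10: 0xcc (blk 25, set 1) → VC-HIT  vc=[5, 9]
11: 0xcb (blk 25, set 1) → L1-HIT  vc=[5, 9]
12: 0xc8 (blk 25, set 1) → L1-HIT  vc=[5, 9]
13: 0x3c (blk 7, set 3) → MISS  vc=[5, 9, 31]
14: 0x5a (blk 11, set 3) → MISS  vc=[5, 9, 31, 7]
15: 0x3d (blk 7, set 3) → VC-HIT  vc=[5, 9, 31, 11]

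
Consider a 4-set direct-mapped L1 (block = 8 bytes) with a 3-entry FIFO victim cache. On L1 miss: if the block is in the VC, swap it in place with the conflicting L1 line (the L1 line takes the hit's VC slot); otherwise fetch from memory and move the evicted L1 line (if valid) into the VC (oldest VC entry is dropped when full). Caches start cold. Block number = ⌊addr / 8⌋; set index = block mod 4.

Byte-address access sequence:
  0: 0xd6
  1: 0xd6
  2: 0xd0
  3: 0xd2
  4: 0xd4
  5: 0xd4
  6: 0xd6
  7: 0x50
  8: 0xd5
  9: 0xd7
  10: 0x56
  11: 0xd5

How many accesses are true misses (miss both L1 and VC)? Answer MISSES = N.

MISSES = 2

  [0] addr=0xd6 blk=26 s=2: MISS | VC []
  [1] addr=0xd6 blk=26 s=2: L1-HIT | VC []
  [2] addr=0xd0 blk=26 s=2: L1-HIT | VC []
  [3] addr=0xd2 blk=26 s=2: L1-HIT | VC []
  [4] addr=0xd4 blk=26 s=2: L1-HIT | VC []
  [5] addr=0xd4 blk=26 s=2: L1-HIT | VC []
  [6] addr=0xd6 blk=26 s=2: L1-HIT | VC []
  [7] addr=0x50 blk=10 s=2: MISS | VC [26]
  [8] addr=0xd5 blk=26 s=2: VC-HIT | VC [10]
  [9] addr=0xd7 blk=26 s=2: L1-HIT | VC [10]
  [10] addr=0x56 blk=10 s=2: VC-HIT | VC [26]
  [11] addr=0xd5 blk=26 s=2: VC-HIT | VC [10]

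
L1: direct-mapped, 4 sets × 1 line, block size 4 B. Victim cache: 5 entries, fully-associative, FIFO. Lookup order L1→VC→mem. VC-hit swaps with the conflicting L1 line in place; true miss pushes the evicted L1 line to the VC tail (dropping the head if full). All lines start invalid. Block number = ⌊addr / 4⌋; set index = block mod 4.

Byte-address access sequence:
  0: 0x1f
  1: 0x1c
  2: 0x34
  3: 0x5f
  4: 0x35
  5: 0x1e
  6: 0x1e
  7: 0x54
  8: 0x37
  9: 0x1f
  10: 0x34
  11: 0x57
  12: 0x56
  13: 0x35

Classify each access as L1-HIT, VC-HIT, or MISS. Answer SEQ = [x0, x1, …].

  [0] addr=0x1f blk=7 s=3: MISS | VC []
  [1] addr=0x1c blk=7 s=3: L1-HIT | VC []
  [2] addr=0x34 blk=13 s=1: MISS | VC []
  [3] addr=0x5f blk=23 s=3: MISS | VC [7]
  [4] addr=0x35 blk=13 s=1: L1-HIT | VC [7]
  [5] addr=0x1e blk=7 s=3: VC-HIT | VC [23]
  [6] addr=0x1e blk=7 s=3: L1-HIT | VC [23]
  [7] addr=0x54 blk=21 s=1: MISS | VC [23, 13]
  [8] addr=0x37 blk=13 s=1: VC-HIT | VC [23, 21]
  [9] addr=0x1f blk=7 s=3: L1-HIT | VC [23, 21]
  [10] addr=0x34 blk=13 s=1: L1-HIT | VC [23, 21]
  [11] addr=0x57 blk=21 s=1: VC-HIT | VC [23, 13]
  [12] addr=0x56 blk=21 s=1: L1-HIT | VC [23, 13]
  [13] addr=0x35 blk=13 s=1: VC-HIT | VC [23, 21]

SEQ = [MISS, L1-HIT, MISS, MISS, L1-HIT, VC-HIT, L1-HIT, MISS, VC-HIT, L1-HIT, L1-HIT, VC-HIT, L1-HIT, VC-HIT]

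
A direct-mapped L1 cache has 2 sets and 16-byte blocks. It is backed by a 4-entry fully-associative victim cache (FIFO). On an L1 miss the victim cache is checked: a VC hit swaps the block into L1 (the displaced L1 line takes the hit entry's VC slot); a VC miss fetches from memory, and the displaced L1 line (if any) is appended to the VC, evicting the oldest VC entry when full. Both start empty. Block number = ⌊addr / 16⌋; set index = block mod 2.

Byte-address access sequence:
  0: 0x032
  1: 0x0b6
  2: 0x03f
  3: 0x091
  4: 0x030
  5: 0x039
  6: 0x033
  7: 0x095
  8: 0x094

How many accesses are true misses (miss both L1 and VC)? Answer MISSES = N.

MISSES = 3

0: 0x32 (blk 3, set 1) → MISS  vc=[]
1: 0xb6 (blk 11, set 1) → MISS  vc=[3]
2: 0x3f (blk 3, set 1) → VC-HIT  vc=[11]
3: 0x91 (blk 9, set 1) → MISS  vc=[11, 3]
4: 0x30 (blk 3, set 1) → VC-HIT  vc=[11, 9]
5: 0x39 (blk 3, set 1) → L1-HIT  vc=[11, 9]
6: 0x33 (blk 3, set 1) → L1-HIT  vc=[11, 9]
7: 0x95 (blk 9, set 1) → VC-HIT  vc=[11, 3]
8: 0x94 (blk 9, set 1) → L1-HIT  vc=[11, 3]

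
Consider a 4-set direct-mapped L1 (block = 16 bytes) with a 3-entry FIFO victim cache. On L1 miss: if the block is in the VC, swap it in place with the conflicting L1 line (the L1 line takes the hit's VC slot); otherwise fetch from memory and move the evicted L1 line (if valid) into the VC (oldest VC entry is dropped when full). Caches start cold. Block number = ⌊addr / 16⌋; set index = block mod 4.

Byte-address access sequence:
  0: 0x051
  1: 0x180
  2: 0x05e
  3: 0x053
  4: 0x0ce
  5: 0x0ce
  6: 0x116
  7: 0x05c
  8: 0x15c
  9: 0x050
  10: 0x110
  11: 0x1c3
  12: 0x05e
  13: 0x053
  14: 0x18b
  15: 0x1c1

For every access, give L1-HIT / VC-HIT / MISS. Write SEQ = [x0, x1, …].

  [0] addr=0x51 blk=5 s=1: MISS | VC []
  [1] addr=0x180 blk=24 s=0: MISS | VC []
  [2] addr=0x5e blk=5 s=1: L1-HIT | VC []
  [3] addr=0x53 blk=5 s=1: L1-HIT | VC []
  [4] addr=0xce blk=12 s=0: MISS | VC [24]
  [5] addr=0xce blk=12 s=0: L1-HIT | VC [24]
  [6] addr=0x116 blk=17 s=1: MISS | VC [24, 5]
  [7] addr=0x5c blk=5 s=1: VC-HIT | VC [24, 17]
  [8] addr=0x15c blk=21 s=1: MISS | VC [24, 17, 5]
  [9] addr=0x50 blk=5 s=1: VC-HIT | VC [24, 17, 21]
  [10] addr=0x110 blk=17 s=1: VC-HIT | VC [24, 5, 21]
  [11] addr=0x1c3 blk=28 s=0: MISS | VC [5, 21, 12]
  [12] addr=0x5e blk=5 s=1: VC-HIT | VC [17, 21, 12]
  [13] addr=0x53 blk=5 s=1: L1-HIT | VC [17, 21, 12]
  [14] addr=0x18b blk=24 s=0: MISS | VC [21, 12, 28]
  [15] addr=0x1c1 blk=28 s=0: VC-HIT | VC [21, 12, 24]

SEQ = [MISS, MISS, L1-HIT, L1-HIT, MISS, L1-HIT, MISS, VC-HIT, MISS, VC-HIT, VC-HIT, MISS, VC-HIT, L1-HIT, MISS, VC-HIT]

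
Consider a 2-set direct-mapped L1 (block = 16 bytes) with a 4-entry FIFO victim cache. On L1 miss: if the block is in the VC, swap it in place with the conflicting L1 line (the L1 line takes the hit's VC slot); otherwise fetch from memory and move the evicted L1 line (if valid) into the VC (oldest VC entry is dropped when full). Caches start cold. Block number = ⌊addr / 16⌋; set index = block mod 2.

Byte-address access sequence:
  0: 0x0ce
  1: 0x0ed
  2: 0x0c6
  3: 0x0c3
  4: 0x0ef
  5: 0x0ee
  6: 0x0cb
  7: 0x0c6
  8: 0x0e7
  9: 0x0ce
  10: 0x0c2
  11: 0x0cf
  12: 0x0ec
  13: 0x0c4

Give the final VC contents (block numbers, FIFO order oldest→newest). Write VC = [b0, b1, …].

VC = [14]

  [0] addr=0xce blk=12 s=0: MISS | VC []
  [1] addr=0xed blk=14 s=0: MISS | VC [12]
  [2] addr=0xc6 blk=12 s=0: VC-HIT | VC [14]
  [3] addr=0xc3 blk=12 s=0: L1-HIT | VC [14]
  [4] addr=0xef blk=14 s=0: VC-HIT | VC [12]
  [5] addr=0xee blk=14 s=0: L1-HIT | VC [12]
  [6] addr=0xcb blk=12 s=0: VC-HIT | VC [14]
  [7] addr=0xc6 blk=12 s=0: L1-HIT | VC [14]
  [8] addr=0xe7 blk=14 s=0: VC-HIT | VC [12]
  [9] addr=0xce blk=12 s=0: VC-HIT | VC [14]
  [10] addr=0xc2 blk=12 s=0: L1-HIT | VC [14]
  [11] addr=0xcf blk=12 s=0: L1-HIT | VC [14]
  [12] addr=0xec blk=14 s=0: VC-HIT | VC [12]
  [13] addr=0xc4 blk=12 s=0: VC-HIT | VC [14]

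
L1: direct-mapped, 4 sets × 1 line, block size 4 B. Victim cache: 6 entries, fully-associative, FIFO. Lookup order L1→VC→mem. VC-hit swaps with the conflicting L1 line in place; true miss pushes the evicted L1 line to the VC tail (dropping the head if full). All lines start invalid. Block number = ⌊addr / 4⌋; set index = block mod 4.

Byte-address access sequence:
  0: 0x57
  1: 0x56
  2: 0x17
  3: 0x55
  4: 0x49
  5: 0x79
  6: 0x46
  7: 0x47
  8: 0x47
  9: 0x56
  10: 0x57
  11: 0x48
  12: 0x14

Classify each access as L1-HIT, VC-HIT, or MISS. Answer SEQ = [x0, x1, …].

  [0] addr=0x57 blk=21 s=1: MISS | VC []
  [1] addr=0x56 blk=21 s=1: L1-HIT | VC []
  [2] addr=0x17 blk=5 s=1: MISS | VC [21]
  [3] addr=0x55 blk=21 s=1: VC-HIT | VC [5]
  [4] addr=0x49 blk=18 s=2: MISS | VC [5]
  [5] addr=0x79 blk=30 s=2: MISS | VC [5, 18]
  [6] addr=0x46 blk=17 s=1: MISS | VC [5, 18, 21]
  [7] addr=0x47 blk=17 s=1: L1-HIT | VC [5, 18, 21]
  [8] addr=0x47 blk=17 s=1: L1-HIT | VC [5, 18, 21]
  [9] addr=0x56 blk=21 s=1: VC-HIT | VC [5, 18, 17]
  [10] addr=0x57 blk=21 s=1: L1-HIT | VC [5, 18, 17]
  [11] addr=0x48 blk=18 s=2: VC-HIT | VC [5, 30, 17]
  [12] addr=0x14 blk=5 s=1: VC-HIT | VC [21, 30, 17]

SEQ = [MISS, L1-HIT, MISS, VC-HIT, MISS, MISS, MISS, L1-HIT, L1-HIT, VC-HIT, L1-HIT, VC-HIT, VC-HIT]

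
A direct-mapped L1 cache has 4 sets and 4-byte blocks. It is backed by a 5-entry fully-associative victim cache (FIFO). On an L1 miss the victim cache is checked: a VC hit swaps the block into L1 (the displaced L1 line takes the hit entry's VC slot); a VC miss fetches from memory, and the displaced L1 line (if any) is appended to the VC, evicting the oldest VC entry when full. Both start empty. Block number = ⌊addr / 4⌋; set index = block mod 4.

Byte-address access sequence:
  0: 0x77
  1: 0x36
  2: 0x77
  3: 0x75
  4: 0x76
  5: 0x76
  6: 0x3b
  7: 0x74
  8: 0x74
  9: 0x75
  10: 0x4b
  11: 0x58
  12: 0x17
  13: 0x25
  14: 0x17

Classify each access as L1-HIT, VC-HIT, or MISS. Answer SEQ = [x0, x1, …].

SEQ = [MISS, MISS, VC-HIT, L1-HIT, L1-HIT, L1-HIT, MISS, L1-HIT, L1-HIT, L1-HIT, MISS, MISS, MISS, MISS, VC-HIT]

  [0] addr=0x77 blk=29 s=1: MISS | VC []
  [1] addr=0x36 blk=13 s=1: MISS | VC [29]
  [2] addr=0x77 blk=29 s=1: VC-HIT | VC [13]
  [3] addr=0x75 blk=29 s=1: L1-HIT | VC [13]
  [4] addr=0x76 blk=29 s=1: L1-HIT | VC [13]
  [5] addr=0x76 blk=29 s=1: L1-HIT | VC [13]
  [6] addr=0x3b blk=14 s=2: MISS | VC [13]
  [7] addr=0x74 blk=29 s=1: L1-HIT | VC [13]
  [8] addr=0x74 blk=29 s=1: L1-HIT | VC [13]
  [9] addr=0x75 blk=29 s=1: L1-HIT | VC [13]
  [10] addr=0x4b blk=18 s=2: MISS | VC [13, 14]
  [11] addr=0x58 blk=22 s=2: MISS | VC [13, 14, 18]
  [12] addr=0x17 blk=5 s=1: MISS | VC [13, 14, 18, 29]
  [13] addr=0x25 blk=9 s=1: MISS | VC [13, 14, 18, 29, 5]
  [14] addr=0x17 blk=5 s=1: VC-HIT | VC [13, 14, 18, 29, 9]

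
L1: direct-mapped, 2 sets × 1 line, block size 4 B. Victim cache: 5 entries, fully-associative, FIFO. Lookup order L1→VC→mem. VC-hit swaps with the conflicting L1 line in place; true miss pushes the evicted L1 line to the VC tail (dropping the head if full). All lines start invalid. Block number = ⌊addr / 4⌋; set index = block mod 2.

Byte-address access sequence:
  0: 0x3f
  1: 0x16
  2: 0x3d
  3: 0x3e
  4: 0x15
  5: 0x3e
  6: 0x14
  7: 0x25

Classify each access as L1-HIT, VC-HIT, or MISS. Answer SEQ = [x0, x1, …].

0: 0x3f (blk 15, set 1) → MISS  vc=[]
1: 0x16 (blk 5, set 1) → MISS  vc=[15]
2: 0x3d (blk 15, set 1) → VC-HIT  vc=[5]
3: 0x3e (blk 15, set 1) → L1-HIT  vc=[5]
4: 0x15 (blk 5, set 1) → VC-HIT  vc=[15]
5: 0x3e (blk 15, set 1) → VC-HIT  vc=[5]
6: 0x14 (blk 5, set 1) → VC-HIT  vc=[15]
7: 0x25 (blk 9, set 1) → MISS  vc=[15, 5]

SEQ = [MISS, MISS, VC-HIT, L1-HIT, VC-HIT, VC-HIT, VC-HIT, MISS]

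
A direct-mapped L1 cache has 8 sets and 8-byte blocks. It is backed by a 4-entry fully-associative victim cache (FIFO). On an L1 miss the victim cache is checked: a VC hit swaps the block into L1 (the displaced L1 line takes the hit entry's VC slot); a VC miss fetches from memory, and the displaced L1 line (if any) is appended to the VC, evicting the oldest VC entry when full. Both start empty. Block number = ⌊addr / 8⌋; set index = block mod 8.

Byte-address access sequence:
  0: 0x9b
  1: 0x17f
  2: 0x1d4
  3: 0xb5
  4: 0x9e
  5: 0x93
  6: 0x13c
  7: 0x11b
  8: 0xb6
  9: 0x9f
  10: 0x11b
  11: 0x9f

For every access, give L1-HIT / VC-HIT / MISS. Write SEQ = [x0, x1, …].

  [0] addr=0x9b blk=19 s=3: MISS | VC []
  [1] addr=0x17f blk=47 s=7: MISS | VC []
  [2] addr=0x1d4 blk=58 s=2: MISS | VC []
  [3] addr=0xb5 blk=22 s=6: MISS | VC []
  [4] addr=0x9e blk=19 s=3: L1-HIT | VC []
  [5] addr=0x93 blk=18 s=2: MISS | VC [58]
  [6] addr=0x13c blk=39 s=7: MISS | VC [58, 47]
  [7] addr=0x11b blk=35 s=3: MISS | VC [58, 47, 19]
  [8] addr=0xb6 blk=22 s=6: L1-HIT | VC [58, 47, 19]
  [9] addr=0x9f blk=19 s=3: VC-HIT | VC [58, 47, 35]
  [10] addr=0x11b blk=35 s=3: VC-HIT | VC [58, 47, 19]
  [11] addr=0x9f blk=19 s=3: VC-HIT | VC [58, 47, 35]

SEQ = [MISS, MISS, MISS, MISS, L1-HIT, MISS, MISS, MISS, L1-HIT, VC-HIT, VC-HIT, VC-HIT]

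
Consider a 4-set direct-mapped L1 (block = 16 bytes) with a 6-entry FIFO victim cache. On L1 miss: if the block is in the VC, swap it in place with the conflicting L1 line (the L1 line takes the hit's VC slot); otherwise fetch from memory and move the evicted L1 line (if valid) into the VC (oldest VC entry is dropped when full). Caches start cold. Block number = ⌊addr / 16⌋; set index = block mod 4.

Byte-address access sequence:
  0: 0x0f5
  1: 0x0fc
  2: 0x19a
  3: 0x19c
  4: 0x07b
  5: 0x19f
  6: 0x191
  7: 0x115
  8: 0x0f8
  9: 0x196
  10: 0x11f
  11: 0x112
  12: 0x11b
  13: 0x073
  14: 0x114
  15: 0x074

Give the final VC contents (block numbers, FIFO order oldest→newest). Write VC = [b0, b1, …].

#0 0xf5→b15/s3 MISS; vc=[]
#1 0xfc→b15/s3 L1-HIT; vc=[]
#2 0x19a→b25/s1 MISS; vc=[]
#3 0x19c→b25/s1 L1-HIT; vc=[]
#4 0x7b→b7/s3 MISS; vc=[15]
#5 0x19f→b25/s1 L1-HIT; vc=[15]
#6 0x191→b25/s1 L1-HIT; vc=[15]
#7 0x115→b17/s1 MISS; vc=[15,25]
#8 0xf8→b15/s3 VC-HIT; vc=[7,25]
#9 0x196→b25/s1 VC-HIT; vc=[7,17]
#10 0x11f→b17/s1 VC-HIT; vc=[7,25]
#11 0x112→b17/s1 L1-HIT; vc=[7,25]
#12 0x11b→b17/s1 L1-HIT; vc=[7,25]
#13 0x73→b7/s3 VC-HIT; vc=[15,25]
#14 0x114→b17/s1 L1-HIT; vc=[15,25]
#15 0x74→b7/s3 L1-HIT; vc=[15,25]

VC = [15, 25]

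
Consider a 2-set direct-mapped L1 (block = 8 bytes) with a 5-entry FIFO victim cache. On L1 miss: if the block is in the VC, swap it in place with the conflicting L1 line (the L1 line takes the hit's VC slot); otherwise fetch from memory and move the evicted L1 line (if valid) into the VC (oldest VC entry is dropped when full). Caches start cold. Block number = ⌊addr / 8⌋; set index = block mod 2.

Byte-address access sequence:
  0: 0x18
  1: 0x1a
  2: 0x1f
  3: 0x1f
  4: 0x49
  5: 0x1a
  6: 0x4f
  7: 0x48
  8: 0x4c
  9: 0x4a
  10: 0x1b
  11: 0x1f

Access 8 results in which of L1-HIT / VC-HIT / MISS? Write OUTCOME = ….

OUTCOME = L1-HIT

0: 0x18 (blk 3, set 1) → MISS  vc=[]
1: 0x1a (blk 3, set 1) → L1-HIT  vc=[]
2: 0x1f (blk 3, set 1) → L1-HIT  vc=[]
3: 0x1f (blk 3, set 1) → L1-HIT  vc=[]
4: 0x49 (blk 9, set 1) → MISS  vc=[3]
5: 0x1a (blk 3, set 1) → VC-HIT  vc=[9]
6: 0x4f (blk 9, set 1) → VC-HIT  vc=[3]
7: 0x48 (blk 9, set 1) → L1-HIT  vc=[3]
8: 0x4c (blk 9, set 1) → L1-HIT  vc=[3]
9: 0x4a (blk 9, set 1) → L1-HIT  vc=[3]
10: 0x1b (blk 3, set 1) → VC-HIT  vc=[9]
11: 0x1f (blk 3, set 1) → L1-HIT  vc=[9]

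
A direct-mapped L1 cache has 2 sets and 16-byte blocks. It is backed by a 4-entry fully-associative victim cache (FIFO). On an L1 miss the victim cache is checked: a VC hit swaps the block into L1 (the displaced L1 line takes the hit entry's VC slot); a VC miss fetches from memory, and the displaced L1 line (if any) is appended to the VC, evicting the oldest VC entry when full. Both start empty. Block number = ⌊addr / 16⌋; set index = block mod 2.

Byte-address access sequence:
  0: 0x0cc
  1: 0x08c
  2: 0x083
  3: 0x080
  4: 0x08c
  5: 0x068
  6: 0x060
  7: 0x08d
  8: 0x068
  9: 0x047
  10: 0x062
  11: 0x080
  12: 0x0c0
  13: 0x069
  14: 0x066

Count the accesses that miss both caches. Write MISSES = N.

MISSES = 4

0: 0xcc (blk 12, set 0) → MISS  vc=[]
1: 0x8c (blk 8, set 0) → MISS  vc=[12]
2: 0x83 (blk 8, set 0) → L1-HIT  vc=[12]
3: 0x80 (blk 8, set 0) → L1-HIT  vc=[12]
4: 0x8c (blk 8, set 0) → L1-HIT  vc=[12]
5: 0x68 (blk 6, set 0) → MISS  vc=[12, 8]
6: 0x60 (blk 6, set 0) → L1-HIT  vc=[12, 8]
7: 0x8d (blk 8, set 0) → VC-HIT  vc=[12, 6]
8: 0x68 (blk 6, set 0) → VC-HIT  vc=[12, 8]
9: 0x47 (blk 4, set 0) → MISS  vc=[12, 8, 6]
10: 0x62 (blk 6, set 0) → VC-HIT  vc=[12, 8, 4]
11: 0x80 (blk 8, set 0) → VC-HIT  vc=[12, 6, 4]
12: 0xc0 (blk 12, set 0) → VC-HIT  vc=[8, 6, 4]
13: 0x69 (blk 6, set 0) → VC-HIT  vc=[8, 12, 4]
14: 0x66 (blk 6, set 0) → L1-HIT  vc=[8, 12, 4]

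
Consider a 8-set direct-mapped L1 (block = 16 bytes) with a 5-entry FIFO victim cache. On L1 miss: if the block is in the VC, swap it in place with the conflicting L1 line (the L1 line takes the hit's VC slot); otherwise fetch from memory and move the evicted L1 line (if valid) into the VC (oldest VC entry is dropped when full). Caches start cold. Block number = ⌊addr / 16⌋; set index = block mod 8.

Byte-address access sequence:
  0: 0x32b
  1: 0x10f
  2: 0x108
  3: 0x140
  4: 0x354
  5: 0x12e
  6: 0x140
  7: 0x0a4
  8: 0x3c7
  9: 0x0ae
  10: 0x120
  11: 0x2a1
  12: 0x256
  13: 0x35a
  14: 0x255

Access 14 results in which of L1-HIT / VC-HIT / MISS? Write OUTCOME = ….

OUTCOME = VC-HIT

0: 0x32b (blk 50, set 2) → MISS  vc=[]
1: 0x10f (blk 16, set 0) → MISS  vc=[]
2: 0x108 (blk 16, set 0) → L1-HIT  vc=[]
3: 0x140 (blk 20, set 4) → MISS  vc=[]
4: 0x354 (blk 53, set 5) → MISS  vc=[]
5: 0x12e (blk 18, set 2) → MISS  vc=[50]
6: 0x140 (blk 20, set 4) → L1-HIT  vc=[50]
7: 0xa4 (blk 10, set 2) → MISS  vc=[50, 18]
8: 0x3c7 (blk 60, set 4) → MISS  vc=[50, 18, 20]
9: 0xae (blk 10, set 2) → L1-HIT  vc=[50, 18, 20]
10: 0x120 (blk 18, set 2) → VC-HIT  vc=[50, 10, 20]
11: 0x2a1 (blk 42, set 2) → MISS  vc=[50, 10, 20, 18]
12: 0x256 (blk 37, set 5) → MISS  vc=[50, 10, 20, 18, 53]
13: 0x35a (blk 53, set 5) → VC-HIT  vc=[50, 10, 20, 18, 37]
14: 0x255 (blk 37, set 5) → VC-HIT  vc=[50, 10, 20, 18, 53]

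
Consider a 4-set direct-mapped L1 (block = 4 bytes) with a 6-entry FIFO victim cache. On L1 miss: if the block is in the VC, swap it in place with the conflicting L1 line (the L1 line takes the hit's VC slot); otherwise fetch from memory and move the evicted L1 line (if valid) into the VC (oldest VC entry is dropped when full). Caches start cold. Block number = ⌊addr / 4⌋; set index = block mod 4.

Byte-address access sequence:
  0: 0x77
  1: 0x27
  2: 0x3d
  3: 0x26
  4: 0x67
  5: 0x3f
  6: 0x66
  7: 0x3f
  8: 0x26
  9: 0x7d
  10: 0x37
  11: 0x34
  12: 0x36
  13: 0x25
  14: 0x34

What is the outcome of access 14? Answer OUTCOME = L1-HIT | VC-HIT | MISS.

OUTCOME = VC-HIT

#0 0x77→b29/s1 MISS; vc=[]
#1 0x27→b9/s1 MISS; vc=[29]
#2 0x3d→b15/s3 MISS; vc=[29]
#3 0x26→b9/s1 L1-HIT; vc=[29]
#4 0x67→b25/s1 MISS; vc=[29,9]
#5 0x3f→b15/s3 L1-HIT; vc=[29,9]
#6 0x66→b25/s1 L1-HIT; vc=[29,9]
#7 0x3f→b15/s3 L1-HIT; vc=[29,9]
#8 0x26→b9/s1 VC-HIT; vc=[29,25]
#9 0x7d→b31/s3 MISS; vc=[29,25,15]
#10 0x37→b13/s1 MISS; vc=[29,25,15,9]
#11 0x34→b13/s1 L1-HIT; vc=[29,25,15,9]
#12 0x36→b13/s1 L1-HIT; vc=[29,25,15,9]
#13 0x25→b9/s1 VC-HIT; vc=[29,25,15,13]
#14 0x34→b13/s1 VC-HIT; vc=[29,25,15,9]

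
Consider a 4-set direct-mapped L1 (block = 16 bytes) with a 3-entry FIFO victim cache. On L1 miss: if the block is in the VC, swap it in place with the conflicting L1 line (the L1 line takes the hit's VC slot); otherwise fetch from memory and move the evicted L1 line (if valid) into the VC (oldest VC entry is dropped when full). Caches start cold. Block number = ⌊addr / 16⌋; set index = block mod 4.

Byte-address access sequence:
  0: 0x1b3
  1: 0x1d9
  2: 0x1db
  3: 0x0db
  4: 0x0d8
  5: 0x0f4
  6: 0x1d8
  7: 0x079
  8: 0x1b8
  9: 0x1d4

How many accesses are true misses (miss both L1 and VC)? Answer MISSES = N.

0: 0x1b3 (blk 27, set 3) → MISS  vc=[]
1: 0x1d9 (blk 29, set 1) → MISS  vc=[]
2: 0x1db (blk 29, set 1) → L1-HIT  vc=[]
3: 0xdb (blk 13, set 1) → MISS  vc=[29]
4: 0xd8 (blk 13, set 1) → L1-HIT  vc=[29]
5: 0xf4 (blk 15, set 3) → MISS  vc=[29, 27]
6: 0x1d8 (blk 29, set 1) → VC-HIT  vc=[13, 27]
7: 0x79 (blk 7, set 3) → MISS  vc=[13, 27, 15]
8: 0x1b8 (blk 27, set 3) → VC-HIT  vc=[13, 7, 15]
9: 0x1d4 (blk 29, set 1) → L1-HIT  vc=[13, 7, 15]

MISSES = 5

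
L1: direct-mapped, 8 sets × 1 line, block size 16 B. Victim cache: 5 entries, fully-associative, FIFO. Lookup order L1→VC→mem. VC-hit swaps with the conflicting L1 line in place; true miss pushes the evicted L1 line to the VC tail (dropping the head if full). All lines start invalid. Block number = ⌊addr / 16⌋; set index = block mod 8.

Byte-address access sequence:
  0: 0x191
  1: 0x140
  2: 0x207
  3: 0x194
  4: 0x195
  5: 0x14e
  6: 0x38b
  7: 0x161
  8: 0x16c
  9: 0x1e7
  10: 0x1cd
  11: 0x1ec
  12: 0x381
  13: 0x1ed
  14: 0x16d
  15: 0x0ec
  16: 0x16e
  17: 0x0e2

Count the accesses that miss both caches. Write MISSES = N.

MISSES = 8

#0 0x191→b25/s1 MISS; vc=[]
#1 0x140→b20/s4 MISS; vc=[]
#2 0x207→b32/s0 MISS; vc=[]
#3 0x194→b25/s1 L1-HIT; vc=[]
#4 0x195→b25/s1 L1-HIT; vc=[]
#5 0x14e→b20/s4 L1-HIT; vc=[]
#6 0x38b→b56/s0 MISS; vc=[32]
#7 0x161→b22/s6 MISS; vc=[32]
#8 0x16c→b22/s6 L1-HIT; vc=[32]
#9 0x1e7→b30/s6 MISS; vc=[32,22]
#10 0x1cd→b28/s4 MISS; vc=[32,22,20]
#11 0x1ec→b30/s6 L1-HIT; vc=[32,22,20]
#12 0x381→b56/s0 L1-HIT; vc=[32,22,20]
#13 0x1ed→b30/s6 L1-HIT; vc=[32,22,20]
#14 0x16d→b22/s6 VC-HIT; vc=[32,30,20]
#15 0xec→b14/s6 MISS; vc=[32,30,20,22]
#16 0x16e→b22/s6 VC-HIT; vc=[32,30,20,14]
#17 0xe2→b14/s6 VC-HIT; vc=[32,30,20,22]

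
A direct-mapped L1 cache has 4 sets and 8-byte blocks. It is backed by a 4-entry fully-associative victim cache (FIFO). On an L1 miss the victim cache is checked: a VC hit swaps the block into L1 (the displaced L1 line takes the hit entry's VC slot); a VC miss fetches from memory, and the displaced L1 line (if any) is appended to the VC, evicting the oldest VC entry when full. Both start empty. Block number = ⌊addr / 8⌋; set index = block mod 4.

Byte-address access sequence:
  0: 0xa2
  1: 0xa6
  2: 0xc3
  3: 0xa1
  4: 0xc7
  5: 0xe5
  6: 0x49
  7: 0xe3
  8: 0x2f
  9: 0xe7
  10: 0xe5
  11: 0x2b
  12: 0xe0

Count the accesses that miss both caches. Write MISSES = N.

MISSES = 5

#0 0xa2→b20/s0 MISS; vc=[]
#1 0xa6→b20/s0 L1-HIT; vc=[]
#2 0xc3→b24/s0 MISS; vc=[20]
#3 0xa1→b20/s0 VC-HIT; vc=[24]
#4 0xc7→b24/s0 VC-HIT; vc=[20]
#5 0xe5→b28/s0 MISS; vc=[20,24]
#6 0x49→b9/s1 MISS; vc=[20,24]
#7 0xe3→b28/s0 L1-HIT; vc=[20,24]
#8 0x2f→b5/s1 MISS; vc=[20,24,9]
#9 0xe7→b28/s0 L1-HIT; vc=[20,24,9]
#10 0xe5→b28/s0 L1-HIT; vc=[20,24,9]
#11 0x2b→b5/s1 L1-HIT; vc=[20,24,9]
#12 0xe0→b28/s0 L1-HIT; vc=[20,24,9]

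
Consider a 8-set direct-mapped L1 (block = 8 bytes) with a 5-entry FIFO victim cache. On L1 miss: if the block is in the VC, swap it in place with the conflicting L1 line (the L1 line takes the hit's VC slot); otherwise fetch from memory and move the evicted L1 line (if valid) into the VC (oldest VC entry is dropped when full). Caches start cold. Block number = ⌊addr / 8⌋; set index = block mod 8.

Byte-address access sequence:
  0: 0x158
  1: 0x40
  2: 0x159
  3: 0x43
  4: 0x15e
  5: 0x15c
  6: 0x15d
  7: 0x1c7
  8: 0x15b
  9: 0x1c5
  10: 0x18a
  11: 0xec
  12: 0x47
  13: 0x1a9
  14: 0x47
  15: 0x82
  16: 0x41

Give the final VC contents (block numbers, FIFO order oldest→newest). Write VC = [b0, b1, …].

  [0] addr=0x158 blk=43 s=3: MISS | VC []
  [1] addr=0x40 blk=8 s=0: MISS | VC []
  [2] addr=0x159 blk=43 s=3: L1-HIT | VC []
  [3] addr=0x43 blk=8 s=0: L1-HIT | VC []
  [4] addr=0x15e blk=43 s=3: L1-HIT | VC []
  [5] addr=0x15c blk=43 s=3: L1-HIT | VC []
  [6] addr=0x15d blk=43 s=3: L1-HIT | VC []
  [7] addr=0x1c7 blk=56 s=0: MISS | VC [8]
  [8] addr=0x15b blk=43 s=3: L1-HIT | VC [8]
  [9] addr=0x1c5 blk=56 s=0: L1-HIT | VC [8]
  [10] addr=0x18a blk=49 s=1: MISS | VC [8]
  [11] addr=0xec blk=29 s=5: MISS | VC [8]
  [12] addr=0x47 blk=8 s=0: VC-HIT | VC [56]
  [13] addr=0x1a9 blk=53 s=5: MISS | VC [56, 29]
  [14] addr=0x47 blk=8 s=0: L1-HIT | VC [56, 29]
  [15] addr=0x82 blk=16 s=0: MISS | VC [56, 29, 8]
  [16] addr=0x41 blk=8 s=0: VC-HIT | VC [56, 29, 16]

VC = [56, 29, 16]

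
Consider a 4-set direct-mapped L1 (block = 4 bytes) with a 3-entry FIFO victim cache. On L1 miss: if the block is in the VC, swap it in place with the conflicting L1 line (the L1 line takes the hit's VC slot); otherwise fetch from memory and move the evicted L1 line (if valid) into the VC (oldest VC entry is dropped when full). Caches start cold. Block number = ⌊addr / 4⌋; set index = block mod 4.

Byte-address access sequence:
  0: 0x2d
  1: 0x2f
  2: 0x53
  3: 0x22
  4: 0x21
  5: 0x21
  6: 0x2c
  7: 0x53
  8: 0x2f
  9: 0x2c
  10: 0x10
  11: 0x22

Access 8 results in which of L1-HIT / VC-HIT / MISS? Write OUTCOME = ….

OUTCOME = L1-HIT

  [0] addr=0x2d blk=11 s=3: MISS | VC []
  [1] addr=0x2f blk=11 s=3: L1-HIT | VC []
  [2] addr=0x53 blk=20 s=0: MISS | VC []
  [3] addr=0x22 blk=8 s=0: MISS | VC [20]
  [4] addr=0x21 blk=8 s=0: L1-HIT | VC [20]
  [5] addr=0x21 blk=8 s=0: L1-HIT | VC [20]
  [6] addr=0x2c blk=11 s=3: L1-HIT | VC [20]
  [7] addr=0x53 blk=20 s=0: VC-HIT | VC [8]
  [8] addr=0x2f blk=11 s=3: L1-HIT | VC [8]
  [9] addr=0x2c blk=11 s=3: L1-HIT | VC [8]
  [10] addr=0x10 blk=4 s=0: MISS | VC [8, 20]
  [11] addr=0x22 blk=8 s=0: VC-HIT | VC [4, 20]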